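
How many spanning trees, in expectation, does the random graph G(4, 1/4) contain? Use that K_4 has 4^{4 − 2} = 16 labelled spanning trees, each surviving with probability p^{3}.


K_4 has 4^{4 − 2} = 16 labelled spanning trees.
For each such spanning tree H, let X_H = 1 if all 3 edges of H are present in G. Then P[X_H = 1] = p^{3} = (1/4)^{3} = 1/64.
By linearity of expectation: E[X] = Σ_H E[X_H] = 16 · p^{3} = 16 · 1/64 = 1/4.
Numerically: E[X] ≈ 0.25.

E[X] = 16 · (1/4)^{3} = 1/4 ≈ 0.25.


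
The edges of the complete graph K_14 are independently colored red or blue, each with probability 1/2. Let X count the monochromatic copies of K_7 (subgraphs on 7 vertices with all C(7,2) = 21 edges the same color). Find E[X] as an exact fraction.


Let X = Σ_S X_S over the C(14, 7) = 3432 subsets S of size 7, where X_S = 1 if the K_7 on S is monochromatic.
For a fixed S, the K_7 on S has C(7, 2) = 21 edges. P[all 21 edges red] = (1/2)^21, and likewise for blue, so P[monochromatic] = 2·(1/2)^21 = 2^{1 − 21} = 1/1048576.
By linearity: E[X] = C(14, 7) · 2^{1 − 21} = 3432 · 1/1048576 = 429/131072.
Numerically: E[X] ≈ 0.0033.

E[X] = C(14,7)·2^(1−C(7,2)) = 429/131072 ≈ 0.0033.


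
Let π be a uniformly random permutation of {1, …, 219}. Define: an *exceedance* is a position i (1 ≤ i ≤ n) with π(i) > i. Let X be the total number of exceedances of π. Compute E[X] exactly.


Write X = Σ_{i=1}^{219} X_i, where X_i = 1_{π(i) > i}.
For each fixed i, π(i) is uniform over {1, …, 219} (marginal of a uniform permutation), so P[π(i) > i] = (n − i)/n. Summing: Σ_{i=1}^{219} (n − i)/n = (0 + 1 + … + 218)/219 = 219(219 − 1)/(2·219) = (219 − 1)/2.
Hence E[X] = Σ_{i=1}^{219} (219 − i)/219 = 109 ≈ 109.000.

E[X] = 109 = 109.000.


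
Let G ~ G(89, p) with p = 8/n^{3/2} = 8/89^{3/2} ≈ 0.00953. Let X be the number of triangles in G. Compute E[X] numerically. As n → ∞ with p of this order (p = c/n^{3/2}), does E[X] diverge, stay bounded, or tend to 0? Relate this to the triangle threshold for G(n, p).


Number of potential triangles: C(89, 3) = 113564.
Each occurs with probability p³ ≈ (0.00953)³ ≈ 8.64998e-07.
By linearity: E[X] = C(89, 3)·p³ ≈ 113564 · 8.64998e-07 ≈ 0.098.
Since α = 3/2 > 1, p = c/n^{3/2} = o(1/n) is below the triangle threshold p ~ 1/n. Asymptotically E[X] ~ (c³/6)·n^{3(1−α)} = (8³/6)·n^{-1.5} → 0, so by Markov's inequality G has no triangles w.h.p.

E[X] ≈ 0.098; in regime p = Θ(1/n^{3/2}) E[X] tends to 0 (below the triangle threshold p ~ 1/n).


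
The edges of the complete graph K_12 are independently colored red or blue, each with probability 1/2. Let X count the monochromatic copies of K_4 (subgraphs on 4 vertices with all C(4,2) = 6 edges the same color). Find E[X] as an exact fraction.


Let X = Σ_S X_S over the C(12, 4) = 495 subsets S of size 4, where X_S = 1 if the K_4 on S is monochromatic.
For a fixed S, the K_4 on S has C(4, 2) = 6 edges. P[all 6 edges red] = (1/2)^6, and likewise for blue, so P[monochromatic] = 2·(1/2)^6 = 2^{1 − 6} = 1/32.
Summing: E[X] = C(12, 4) · 2^{1 − 6} = 495 · 1/32 = 495/32.
Numerically: E[X] ≈ 15.46875.

E[X] = C(12,4)·2^(1−C(4,2)) = 495/32 ≈ 15.46875.


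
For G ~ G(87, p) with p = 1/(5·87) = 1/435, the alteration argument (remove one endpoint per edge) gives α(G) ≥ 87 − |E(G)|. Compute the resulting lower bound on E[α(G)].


E[|E(G)|] = C(87, 2)·p = 3741 · (1/435) = 43/5.
E[α(G)] ≥ n − E[|E(G)|] = 87 − 43/5 = 392/5.
Numerically: ≈ 78.40000.
(This is only a lower bound; the true E[α(G)] may be larger.)

E[α(G)] ≥ 392/5 ≈ 78.40000.


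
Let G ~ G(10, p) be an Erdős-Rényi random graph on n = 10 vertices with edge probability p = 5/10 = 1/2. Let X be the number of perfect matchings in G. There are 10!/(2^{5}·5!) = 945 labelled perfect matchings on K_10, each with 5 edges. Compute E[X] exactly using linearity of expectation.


K_10 has 10!/(2^{5}·5!) = 945 labelled perfect matchings.
For each such perfect matching H, let X_H = 1 if all 5 edges of H are present in G. Then P[X_H = 1] = p^{5} = (1/2)^{5} = 1/32.
By linearity of expectation: E[X] = Σ_H E[X_H] = 945 · p^{5} = 945 · 1/32 = 945/32.
Numerically: E[X] ≈ 29.5312.

E[X] = 945 · (1/2)^{5} = 945/32 ≈ 29.5312.


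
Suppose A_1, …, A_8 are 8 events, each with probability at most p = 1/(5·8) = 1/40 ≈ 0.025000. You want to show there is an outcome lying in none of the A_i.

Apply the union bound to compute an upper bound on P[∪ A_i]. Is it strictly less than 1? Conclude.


Union bound: P[∪_{i=1}^{8} A_i] ≤ Σ_i P[A_i] ≤ 8·p = 8·(1/40) = 1/5.
Numerically: 1/5 ≈ 0.200000.
Is 1/5 < 1? YES.
Since P[∪ A_i] ≤ 1/5 < 1, the complement has P[∩ A_i^c] ≥ 1 − 1/5 = 4/5 > 0, so some outcome avoids every A_i.

8·p = 1/5 ≈ 0.200000; existence CERTIFIED by the union bound.


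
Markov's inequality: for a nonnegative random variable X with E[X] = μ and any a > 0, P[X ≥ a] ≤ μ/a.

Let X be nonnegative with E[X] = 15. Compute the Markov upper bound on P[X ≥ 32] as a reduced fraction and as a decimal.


μ = E[X] = 15, a = 32.
Markov: P[X ≥ 32] ≤ μ/a = (15)/32 = 15/32.
Numerically: ≈ 0.468750.
(Since a = 32 > μ = 15.000000, the bound 15/32 is < 1 and informative.)

P[X ≥ 32] ≤ 15/32 ≈ 0.468750.


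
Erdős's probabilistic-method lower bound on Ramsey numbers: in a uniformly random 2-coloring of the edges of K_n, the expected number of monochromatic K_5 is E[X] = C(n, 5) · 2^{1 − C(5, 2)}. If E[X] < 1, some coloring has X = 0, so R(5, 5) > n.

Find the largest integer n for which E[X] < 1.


We need C(n, 5) · 2^{1 − 10} < 1, i.e. C(n, 5) < 2^{10 − 1} = 512.
Check values of n near the boundary:
  n = 5: C(5, 5) = 1; 1 < 512? YES
  n = 6: C(6, 5) = 6; 6 < 512? YES
  n = 7: C(7, 5) = 21; 21 < 512? YES
  n = 8: C(8, 5) = 56; 56 < 512? YES
  n = 9: C(9, 5) = 126; 126 < 512? YES
  n = 10: C(10, 5) = 252; 252 < 512? YES
  n = 11: C(11, 5) = 462; 462 < 512? YES
  n = 12: C(12, 5) = 792; 792 < 512? NO
  n = 13: C(13, 5) = 1287; 1287 < 512? NO
The largest n with C(n, 5) < 512 is n = 11 (where E[X] = 231/256 ≈ 0.9023438). Hence R(5, 5) > 11, i.e. R(5, 5) ≥ 12.

Largest n = 11; hence R(5, 5) > 11.


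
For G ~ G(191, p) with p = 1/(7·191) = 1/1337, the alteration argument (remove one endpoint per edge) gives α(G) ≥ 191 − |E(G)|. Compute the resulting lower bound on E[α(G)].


E[|E(G)|] = C(191, 2)·p = 18145 · (1/1337) = 95/7.
E[α(G)] ≥ n − E[|E(G)|] = 191 − 95/7 = 1242/7.
Numerically: ≈ 177.4286.
(This is only a lower bound; the true E[α(G)] may be larger.)

E[α(G)] ≥ 1242/7 ≈ 177.4286.


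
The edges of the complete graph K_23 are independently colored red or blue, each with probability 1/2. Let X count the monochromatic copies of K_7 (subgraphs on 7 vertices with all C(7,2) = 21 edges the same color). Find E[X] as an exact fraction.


Let X = Σ_S X_S over the C(23, 7) = 245157 subsets S of size 7, where X_S = 1 if the K_7 on S is monochromatic.
For a fixed S, the K_7 on S has C(7, 2) = 21 edges. P[all 21 edges red] = (1/2)^21, and likewise for blue, so P[monochromatic] = 2·(1/2)^21 = 2^{1 − 21} = 1/1048576.
By linearity of expectation: E[X] = C(23, 7) · 2^{1 − 21} = 245157 · 1/1048576 = 245157/1048576.
Numerically: E[X] ≈ 0.233800.

E[X] = C(23,7)·2^(1−C(7,2)) = 245157/1048576 ≈ 0.233800.


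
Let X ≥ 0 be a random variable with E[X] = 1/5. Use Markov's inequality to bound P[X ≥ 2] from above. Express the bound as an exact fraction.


μ = E[X] = 1/5, a = 2.
Markov: P[X ≥ 2] ≤ μ/a = (1/5)/2 = 1/10.
Numerically: ≈ 0.10000.
(Since a = 2 > μ = 0.20000, the bound 1/10 is < 1 and informative.)

P[X ≥ 2] ≤ 1/10 ≈ 0.10000.


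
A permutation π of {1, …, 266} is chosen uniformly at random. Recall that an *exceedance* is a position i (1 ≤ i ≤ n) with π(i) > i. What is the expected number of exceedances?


Write X = Σ_{i=1}^{266} X_i, where X_i = 1_{π(i) > i}.
For each fixed i, π(i) is uniform over {1, …, 266} (marginal of a uniform permutation), so P[π(i) > i] = (n − i)/n. Summing: Σ_{i=1}^{266} (n − i)/n = (0 + 1 + … + 265)/266 = 266(266 − 1)/(2·266) = (266 − 1)/2.
Hence E[X] = Σ_{i=1}^{266} (266 − i)/266 = 265/2 ≈ 132.500000.

E[X] = 265/2 = 132.500000.


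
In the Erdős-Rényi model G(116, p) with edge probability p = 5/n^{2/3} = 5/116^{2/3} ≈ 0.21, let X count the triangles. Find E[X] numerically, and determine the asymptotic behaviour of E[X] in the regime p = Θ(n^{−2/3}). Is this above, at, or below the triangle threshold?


Number of potential triangles: C(116, 3) = 253460.
Each occurs with probability p³ ≈ (0.21)³ ≈ 9.28954e-03.
By linearity: E[X] = C(116, 3)·p³ ≈ 253460 · 9.28954e-03 ≈ 2354.526.
Since α = 2/3 < 1, p = c/n^{2/3} ≫ 1/n is above the triangle threshold p ~ 1/n. Asymptotically E[X] ~ (c³/6)·n^{3(1−α)} = (5³/6)·n^{1} → ∞; triangles are abundant w.h.p.

E[X] ≈ 2354.526; in regime p = Θ(1/n^{2/3}) E[X] diverges (above the triangle threshold p ~ 1/n).


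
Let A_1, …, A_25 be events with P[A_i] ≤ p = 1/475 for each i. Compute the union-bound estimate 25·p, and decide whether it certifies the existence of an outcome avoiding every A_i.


Union bound: P[∪_{i=1}^{25} A_i] ≤ Σ_i P[A_i] ≤ 25·p = 25·(1/475) = 1/19.
Numerically: 1/19 ≈ 0.053.
Is 1/19 < 1? YES.
Since P[∪ A_i] ≤ 1/19 < 1, the complement has P[∩ A_i^c] ≥ 1 − 1/19 = 18/19 > 0, so some outcome avoids every A_i.

25·p = 1/19 ≈ 0.053; existence CERTIFIED by the union bound.


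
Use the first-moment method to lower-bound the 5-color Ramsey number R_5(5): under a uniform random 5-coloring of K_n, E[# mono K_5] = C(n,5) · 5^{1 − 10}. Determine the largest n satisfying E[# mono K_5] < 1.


We need C(n, 5) · 5^{1 − 10} < 1, i.e. C(n, 5) < 5^{10 − 1} = 1953125.
Check values of n near the boundary:
  n = 48: C(48, 5) = 1712304; 1712304 < 1953125? YES
  n = 49: C(49, 5) = 1906884; 1906884 < 1953125? YES
  n = 50: C(50, 5) = 2118760; 2118760 < 1953125? NO
  n = 51: C(51, 5) = 2349060; 2349060 < 1953125? NO
The largest n with C(n, 5) < 1953125 is n = 49 (where E[X] = 1906884/1953125 ≈ 0.9763246). Hence R_5(5) > 49, i.e. R_5(5) ≥ 50.

Largest n = 49; hence R_5(5) > 49.


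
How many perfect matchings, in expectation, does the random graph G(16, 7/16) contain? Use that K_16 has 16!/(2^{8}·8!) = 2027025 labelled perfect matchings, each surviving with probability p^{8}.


K_16 has 16!/(2^{8}·8!) = 2027025 labelled perfect matchings.
For each such perfect matching H, let X_H = 1 if all 8 edges of H are present in G. Then P[X_H = 1] = p^{8} = (7/16)^{8} = 5764801/4294967296.
Summing the indicators: E[X] = Σ_H E[X_H] = 2027025 · p^{8} = 2027025 · 5764801/4294967296 = 11685395747025/4294967296.
Numerically: E[X] ≈ 2720.7.

E[X] = 2027025 · (7/16)^{8} = 11685395747025/4294967296 ≈ 2720.7.


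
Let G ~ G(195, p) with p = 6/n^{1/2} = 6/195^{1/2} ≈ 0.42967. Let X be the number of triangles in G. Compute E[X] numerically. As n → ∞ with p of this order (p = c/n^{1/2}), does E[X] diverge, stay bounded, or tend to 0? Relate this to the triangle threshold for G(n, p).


Number of potential triangles: C(195, 3) = 1216865.
Each occurs with probability p³ ≈ (0.42967)³ ≈ 7.9323494e-02.
By linearity: E[X] = C(195, 3)·p³ ≈ 1216865 · 7.9323494e-02 ≈ 96525.98321.
Since α = 1/2 < 1, p = c/n^{1/2} ≫ 1/n is above the triangle threshold p ~ 1/n. Asymptotically E[X] ~ (c³/6)·n^{3(1−α)} = (6³/6)·n^{1.5} → ∞; triangles are abundant w.h.p.

E[X] ≈ 96525.98321; in regime p = Θ(1/n^{1/2}) E[X] diverges (above the triangle threshold p ~ 1/n).


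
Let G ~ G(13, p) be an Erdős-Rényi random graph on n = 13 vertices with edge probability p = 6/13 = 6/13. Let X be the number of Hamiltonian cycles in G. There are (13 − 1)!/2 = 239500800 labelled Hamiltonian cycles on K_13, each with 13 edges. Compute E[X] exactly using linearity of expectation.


K_13 has (13 − 1)!/2 = 239500800 labelled Hamiltonian cycles.
For each such Hamiltonian cycle H, let X_H = 1 if all 13 edges of H are present in G. Then P[X_H = 1] = p^{13} = (6/13)^{13} = 13060694016/302875106592253.
Summing the indicators: E[X] = Σ_H E[X_H] = 239500800 · p^{13} = 239500800 · 13060694016/302875106592253 = 3128046665387212800/302875106592253.
Numerically: E[X] ≈ 1.033e+04.

E[X] = 239500800 · (6/13)^{13} = 3128046665387212800/302875106592253 ≈ 1.033e+04.


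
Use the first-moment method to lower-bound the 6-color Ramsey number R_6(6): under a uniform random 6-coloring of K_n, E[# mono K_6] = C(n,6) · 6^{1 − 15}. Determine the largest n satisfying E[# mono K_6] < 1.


We need C(n, 6) · 6^{1 − 15} < 1, i.e. C(n, 6) < 6^{15 − 1} = 78364164096.
Check values of n near the boundary:
  n = 194: C(194, 6) = 68482017072; 68482017072 < 78364164096? YES
  n = 195: C(195, 6) = 70656049360; 70656049360 < 78364164096? YES
  n = 196: C(196, 6) = 72887293024; 72887293024 < 78364164096? YES
  n = 197: C(197, 6) = 75176946208; 75176946208 < 78364164096? YES
  n = 198: C(198, 6) = 77526225777; 77526225777 < 78364164096? YES
  n = 199: C(199, 6) = 79936367511; 79936367511 < 78364164096? NO
  n = 200: C(200, 6) = 82408626300; 82408626300 < 78364164096? NO
  n = 201: C(201, 6) = 84944276340; 84944276340 < 78364164096? NO
The largest n with C(n, 6) < 78364164096 is n = 198 (where E[X] = 25842075259/26121388032 ≈ 0.9893). Hence R_6(6) > 198, i.e. R_6(6) ≥ 199.

Largest n = 198; hence R_6(6) > 198.


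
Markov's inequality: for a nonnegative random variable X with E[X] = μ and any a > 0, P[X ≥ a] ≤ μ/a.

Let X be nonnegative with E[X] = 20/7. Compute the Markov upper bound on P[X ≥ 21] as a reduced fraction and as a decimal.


μ = E[X] = 20/7, a = 21.
Markov: P[X ≥ 21] ≤ μ/a = (20/7)/21 = 20/147.
Numerically: ≈ 0.13605.
(Since a = 21 > μ = 2.85714, the bound 20/147 is < 1 and informative.)

P[X ≥ 21] ≤ 20/147 ≈ 0.13605.


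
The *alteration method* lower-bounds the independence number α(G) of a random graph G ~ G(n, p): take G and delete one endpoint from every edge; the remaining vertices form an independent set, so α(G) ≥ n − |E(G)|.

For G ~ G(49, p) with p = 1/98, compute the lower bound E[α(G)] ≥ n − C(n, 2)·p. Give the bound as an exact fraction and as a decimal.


E[|E(G)|] = C(49, 2)·p = 1176 · (1/98) = 12.
E[α(G)] ≥ n − E[|E(G)|] = 49 − 12 = 37.
Numerically: ≈ 37.0000.
(This is only a lower bound; the true E[α(G)] may be larger.)

E[α(G)] ≥ 37 ≈ 37.0000.


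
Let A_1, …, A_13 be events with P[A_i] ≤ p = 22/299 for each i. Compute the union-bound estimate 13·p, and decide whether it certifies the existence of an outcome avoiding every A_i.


Union bound: P[∪_{i=1}^{13} A_i] ≤ Σ_i P[A_i] ≤ 13·p = 13·(22/299) = 22/23.
Numerically: 22/23 ≈ 0.956522.
Is 22/23 < 1? YES.
Since P[∪ A_i] ≤ 22/23 < 1, the complement has P[∩ A_i^c] ≥ 1 − 22/23 = 1/23 > 0, so some outcome avoids every A_i.

13·p = 22/23 ≈ 0.956522; existence CERTIFIED by the union bound.


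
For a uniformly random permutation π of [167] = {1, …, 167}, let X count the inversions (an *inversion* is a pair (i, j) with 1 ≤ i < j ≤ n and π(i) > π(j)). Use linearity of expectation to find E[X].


Write X = Σ X_I over the C(167, 2) = 13861 pairs i < j, with X_I the indicator of one inversion.
There are 13861 indicators.
For each fixed pair i < j, the values π(i) and π(j) are two distinct elements of {1, …, 167} in uniformly random order; by symmetry P[π(i) > π(j)] = 1/2.
By linearity: E[X] = 13861 · (1/2) = C(167, 2) · (1/2) = 13861/2 = 13861/2 ≈ 6930.500000.

E[X] = 13861/2 = 6930.500000.


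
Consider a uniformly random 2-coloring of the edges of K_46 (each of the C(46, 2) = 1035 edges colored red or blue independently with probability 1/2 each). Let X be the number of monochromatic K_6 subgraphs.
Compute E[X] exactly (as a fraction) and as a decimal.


Let X = Σ_S X_S over the C(46, 6) = 9366819 subsets S of size 6, where X_S = 1 if the K_6 on S is monochromatic.
For a fixed S, the K_6 on S has C(6, 2) = 15 edges. P[all 15 edges red] = (1/2)^15, and likewise for blue, so P[monochromatic] = 2·(1/2)^15 = 2^{1 − 15} = 1/16384.
Summing: E[X] = C(46, 6) · 2^{1 − 15} = 9366819 · 1/16384 = 9366819/16384.
Numerically: E[X] ≈ 571.7053.

E[X] = C(46,6)·2^(1−C(6,2)) = 9366819/16384 ≈ 571.7053.


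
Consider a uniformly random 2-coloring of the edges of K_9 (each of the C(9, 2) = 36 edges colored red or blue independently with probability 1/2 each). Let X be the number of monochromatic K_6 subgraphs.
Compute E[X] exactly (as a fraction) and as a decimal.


Let X = Σ_S X_S over the C(9, 6) = 84 subsets S of size 6, where X_S = 1 if the K_6 on S is monochromatic.
For a fixed S, the K_6 on S has C(6, 2) = 15 edges. P[all 15 edges red] = (1/2)^15, and likewise for blue, so P[monochromatic] = 2·(1/2)^15 = 2^{1 − 15} = 1/16384.
Summing: E[X] = C(9, 6) · 2^{1 − 15} = 84 · 1/16384 = 21/4096.
Numerically: E[X] ≈ 0.005.

E[X] = C(9,6)·2^(1−C(6,2)) = 21/4096 ≈ 0.005.


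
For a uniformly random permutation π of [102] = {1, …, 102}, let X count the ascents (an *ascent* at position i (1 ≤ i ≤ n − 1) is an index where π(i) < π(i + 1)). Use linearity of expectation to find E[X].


Write X = Σ X_I over i = 1, …, 101, with X_I the indicator of one ascent.
There are 101 indicators.
For each fixed i, the pair (π(i), π(i+1)) is a uniformly random ordered pair of distinct values from {1, …, 102}; by symmetry P[π(i) < π(i+1)] = 1/2.
By linearity: E[X] = 101 · (1/2) = (102 − 1) · (1/2) = 101/2 ≈ 50.50000.

E[X] = 101/2 = 50.50000.


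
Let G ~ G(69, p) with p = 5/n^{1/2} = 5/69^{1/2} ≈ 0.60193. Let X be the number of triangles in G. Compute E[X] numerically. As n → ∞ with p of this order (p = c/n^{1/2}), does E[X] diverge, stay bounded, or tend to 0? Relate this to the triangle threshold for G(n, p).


Number of potential triangles: C(69, 3) = 52394.
Each occurs with probability p³ ≈ (0.60193)³ ≈ 2.1809031e-01.
By linearity: E[X] = C(69, 3)·p³ ≈ 52394 · 2.1809031e-01 ≈ 11426.62389.
Since α = 1/2 < 1, p = c/n^{1/2} ≫ 1/n is above the triangle threshold p ~ 1/n. Asymptotically E[X] ~ (c³/6)·n^{3(1−α)} = (5³/6)·n^{1.5} → ∞; triangles are abundant w.h.p.

E[X] ≈ 11426.62389; in regime p = Θ(1/n^{1/2}) E[X] diverges (above the triangle threshold p ~ 1/n).


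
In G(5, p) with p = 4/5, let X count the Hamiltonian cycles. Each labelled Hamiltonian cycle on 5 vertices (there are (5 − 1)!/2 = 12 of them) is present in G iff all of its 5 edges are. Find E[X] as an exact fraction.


K_5 has (5 − 1)!/2 = 12 labelled Hamiltonian cycles.
For each such Hamiltonian cycle H, let X_H = 1 if all 5 edges of H are present in G. Then P[X_H = 1] = p^{5} = (4/5)^{5} = 1024/3125.
Summing the indicators: E[X] = Σ_H E[X_H] = 12 · p^{5} = 12 · 1024/3125 = 12288/3125.
Numerically: E[X] ≈ 3.93.

E[X] = 12 · (4/5)^{5} = 12288/3125 ≈ 3.93.


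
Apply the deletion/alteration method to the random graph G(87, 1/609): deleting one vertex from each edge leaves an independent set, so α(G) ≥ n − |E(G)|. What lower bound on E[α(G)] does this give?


E[|E(G)|] = C(87, 2)·p = 3741 · (1/609) = 43/7.
E[α(G)] ≥ n − E[|E(G)|] = 87 − 43/7 = 566/7.
Numerically: ≈ 80.857.
(This is only a lower bound; the true E[α(G)] may be larger.)

E[α(G)] ≥ 566/7 ≈ 80.857.


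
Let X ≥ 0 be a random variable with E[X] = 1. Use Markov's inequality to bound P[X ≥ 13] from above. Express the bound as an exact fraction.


μ = E[X] = 1, a = 13.
Markov: P[X ≥ 13] ≤ μ/a = (1)/13 = 1/13.
Numerically: ≈ 0.077.
(Since a = 13 > μ = 1.000, the bound 1/13 is < 1 and informative.)

P[X ≥ 13] ≤ 1/13 ≈ 0.077.


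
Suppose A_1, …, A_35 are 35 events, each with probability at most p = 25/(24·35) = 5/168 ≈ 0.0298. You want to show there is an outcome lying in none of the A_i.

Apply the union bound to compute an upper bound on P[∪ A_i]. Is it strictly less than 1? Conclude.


Union bound: P[∪_{i=1}^{35} A_i] ≤ Σ_i P[A_i] ≤ 35·p = 35·(5/168) = 25/24.
Numerically: 25/24 ≈ 1.0417.
Is 25/24 < 1? NO.
Since the bound 25/24 is ≥ 1, the union bound is uninformative here; it does NOT by itself certify existence.

35·p = 25/24 ≈ 1.0417; existence NOT certified by the union bound.


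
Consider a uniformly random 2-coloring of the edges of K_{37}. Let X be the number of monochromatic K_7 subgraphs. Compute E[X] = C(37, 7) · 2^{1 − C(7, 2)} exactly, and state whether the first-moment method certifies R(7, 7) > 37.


E[X] = C(37, 7) · 2^{1 − 21} = 10295472 · 2^{−20} = 10295472/1048576.
As a reduced fraction: E[X] = 643467/65536 ≈ 9.81853.
Is E[X] < 1? NO.
Since E[X] ≥ 1, the first-moment bound is inconclusive at n = 37; it does NOT by itself certify R(7, 7) > 37.

E[X] = 643467/65536 ≈ 9.81853; E[X] ≥ 1; first-moment method inconclusive here.


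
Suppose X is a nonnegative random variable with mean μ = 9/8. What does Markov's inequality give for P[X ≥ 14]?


μ = E[X] = 9/8, a = 14.
Markov: P[X ≥ 14] ≤ μ/a = (9/8)/14 = 9/112.
Numerically: ≈ 0.080357.
(Since a = 14 > μ = 1.125000, the bound 9/112 is < 1 and informative.)

P[X ≥ 14] ≤ 9/112 ≈ 0.080357.


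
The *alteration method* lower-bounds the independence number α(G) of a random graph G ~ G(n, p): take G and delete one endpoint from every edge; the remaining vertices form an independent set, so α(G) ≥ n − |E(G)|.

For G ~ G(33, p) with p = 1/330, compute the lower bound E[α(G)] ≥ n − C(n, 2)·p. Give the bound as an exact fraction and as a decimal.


E[|E(G)|] = C(33, 2)·p = 528 · (1/330) = 8/5.
E[α(G)] ≥ n − E[|E(G)|] = 33 − 8/5 = 157/5.
Numerically: ≈ 31.400.
(This is only a lower bound; the true E[α(G)] may be larger.)

E[α(G)] ≥ 157/5 ≈ 31.400.


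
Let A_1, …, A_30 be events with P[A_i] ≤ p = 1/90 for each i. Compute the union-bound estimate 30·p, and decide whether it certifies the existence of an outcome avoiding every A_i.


Union bound: P[∪_{i=1}^{30} A_i] ≤ Σ_i P[A_i] ≤ 30·p = 30·(1/90) = 1/3.
Numerically: 1/3 ≈ 0.333333.
Is 1/3 < 1? YES.
Since P[∪ A_i] ≤ 1/3 < 1, the complement has P[∩ A_i^c] ≥ 1 − 1/3 = 2/3 > 0, so some outcome avoids every A_i.

30·p = 1/3 ≈ 0.333333; existence CERTIFIED by the union bound.


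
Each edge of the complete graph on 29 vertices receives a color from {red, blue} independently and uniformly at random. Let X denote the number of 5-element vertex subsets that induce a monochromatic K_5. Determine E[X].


Let X = Σ_S X_S over the C(29, 5) = 118755 subsets S of size 5, where X_S = 1 if the K_5 on S is monochromatic.
For a fixed S, the K_5 on S has C(5, 2) = 10 edges. P[all 10 edges red] = (1/2)^10, and likewise for blue, so P[monochromatic] = 2·(1/2)^10 = 2^{1 − 10} = 1/512.
Summing: E[X] = C(29, 5) · 2^{1 − 10} = 118755 · 1/512 = 118755/512.
Numerically: E[X] ≈ 231.94336.

E[X] = C(29,5)·2^(1−C(5,2)) = 118755/512 ≈ 231.94336.


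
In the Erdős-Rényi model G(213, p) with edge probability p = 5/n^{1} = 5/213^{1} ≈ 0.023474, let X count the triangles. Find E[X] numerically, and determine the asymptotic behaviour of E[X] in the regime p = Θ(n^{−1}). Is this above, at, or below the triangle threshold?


Number of potential triangles: C(213, 3) = 1587986.
Each occurs with probability p³ ≈ (0.023474)³ ≈ 1.2935142e-05.
By linearity: E[X] = C(213, 3)·p³ ≈ 1587986 · 1.2935142e-05 ≈ 20.54082.
Here α = 1, so p = 5/n is exactly at the triangle threshold p ~ 1/n. Asymptotically E[X] → c³/6 = 5³/6 = 125/6 ≈ 20.83333, a bounded constant. In this regime the triangle count is asymptotically Poisson(c³/6).

E[X] ≈ 20.54082; in regime p = Θ(1/n^{1}) E[X] stays bounded (at the triangle threshold p ~ 1/n).


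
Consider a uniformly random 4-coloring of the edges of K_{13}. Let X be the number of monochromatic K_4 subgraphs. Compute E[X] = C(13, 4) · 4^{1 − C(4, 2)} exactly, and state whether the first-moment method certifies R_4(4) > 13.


E[X] = C(13, 4) · 4^{1 − 6} = 715 · 4^{−5} = 715/1024.
As a reduced fraction: E[X] = 715/1024 ≈ 0.6982422.
Is E[X] < 1? YES.
Since E[X] < 1, there exists a 4-coloring of K_{13} with no monochromatic K_4; hence R_4(4) > 13.

E[X] = 715/1024 ≈ 0.6982422; E[X] < 1, so R_4(4) > 13.


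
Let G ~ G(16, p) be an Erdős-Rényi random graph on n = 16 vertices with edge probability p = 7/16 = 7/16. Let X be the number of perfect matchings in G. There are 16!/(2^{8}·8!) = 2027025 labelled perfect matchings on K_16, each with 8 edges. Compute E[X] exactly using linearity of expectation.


K_16 has 16!/(2^{8}·8!) = 2027025 labelled perfect matchings.
For each such perfect matching H, let X_H = 1 if all 8 edges of H are present in G. Then P[X_H = 1] = p^{8} = (7/16)^{8} = 5764801/4294967296.
By linearity of expectation: E[X] = Σ_H E[X_H] = 2027025 · p^{8} = 2027025 · 5764801/4294967296 = 11685395747025/4294967296.
Numerically: E[X] ≈ 2720.7.

E[X] = 2027025 · (7/16)^{8} = 11685395747025/4294967296 ≈ 2720.7.


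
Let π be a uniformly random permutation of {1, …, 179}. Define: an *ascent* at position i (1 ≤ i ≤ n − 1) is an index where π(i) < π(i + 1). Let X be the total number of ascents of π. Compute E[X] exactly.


Write X = Σ X_I over i = 1, …, 178, with X_I the indicator of one ascent.
There are 178 indicators.
For each fixed i, the pair (π(i), π(i+1)) is a uniformly random ordered pair of distinct values from {1, …, 179}; by symmetry P[π(i) < π(i+1)] = 1/2.
By linearity: E[X] = 178 · (1/2) = (179 − 1) · (1/2) = 89 ≈ 89.000000.

E[X] = 89 = 89.000000.


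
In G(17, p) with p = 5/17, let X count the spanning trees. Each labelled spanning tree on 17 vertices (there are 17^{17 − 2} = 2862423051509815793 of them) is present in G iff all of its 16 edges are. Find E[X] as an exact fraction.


K_17 has 17^{17 − 2} = 2862423051509815793 labelled spanning trees.
For each such spanning tree H, let X_H = 1 if all 16 edges of H are present in G. Then P[X_H = 1] = p^{16} = (5/17)^{16} = 152587890625/48661191875666868481.
Summing the indicators: E[X] = Σ_H E[X_H] = 2862423051509815793 · p^{16} = 2862423051509815793 · 152587890625/48661191875666868481 = 152587890625/17.
Numerically: E[X] ≈ 8.97576e+09.

E[X] = 2862423051509815793 · (5/17)^{16} = 152587890625/17 ≈ 8.97576e+09.


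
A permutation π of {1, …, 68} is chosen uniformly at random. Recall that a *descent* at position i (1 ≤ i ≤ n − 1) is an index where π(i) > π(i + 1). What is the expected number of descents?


Write X = Σ X_I over i = 1, …, 67, with X_I the indicator of one descent.
There are 67 indicators.
For each fixed i, the pair (π(i), π(i+1)) is a uniformly random ordered pair of distinct values from {1, …, 68}; by symmetry P[π(i) > π(i+1)] = 1/2.
By linearity: E[X] = 67 · (1/2) = (68 − 1) · (1/2) = 67/2 ≈ 33.500.

E[X] = 67/2 = 33.500.


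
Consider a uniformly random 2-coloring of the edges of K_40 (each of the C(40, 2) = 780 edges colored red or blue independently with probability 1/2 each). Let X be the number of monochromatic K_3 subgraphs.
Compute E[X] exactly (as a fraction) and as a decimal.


Let X = Σ_S X_S over the C(40, 3) = 9880 subsets S of size 3, where X_S = 1 if the K_3 on S is monochromatic.
For a fixed S, the K_3 on S has C(3, 2) = 3 edges. P[all 3 edges red] = (1/2)^3, and likewise for blue, so P[monochromatic] = 2·(1/2)^3 = 2^{1 − 3} = 1/4.
By linearity: E[X] = C(40, 3) · 2^{1 − 3} = 9880 · 1/4 = 2470.
Numerically: E[X] ≈ 2470.0000.

E[X] = C(40,3)·2^(1−C(3,2)) = 2470 ≈ 2470.0000.


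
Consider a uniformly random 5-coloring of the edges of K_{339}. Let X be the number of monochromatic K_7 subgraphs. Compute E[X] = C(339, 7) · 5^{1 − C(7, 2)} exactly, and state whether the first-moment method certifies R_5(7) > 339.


E[X] = C(339, 7) · 5^{1 − 21} = 95915887062372 · 5^{−20} = 95915887062372/95367431640625.
As a reduced fraction: E[X] = 95915887062372/95367431640625 ≈ 1.006.
Is E[X] < 1? NO.
Since E[X] ≥ 1, the first-moment bound is inconclusive at n = 339; it does NOT by itself certify R_5(7) > 339.

E[X] = 95915887062372/95367431640625 ≈ 1.006; E[X] ≥ 1; first-moment method inconclusive here.


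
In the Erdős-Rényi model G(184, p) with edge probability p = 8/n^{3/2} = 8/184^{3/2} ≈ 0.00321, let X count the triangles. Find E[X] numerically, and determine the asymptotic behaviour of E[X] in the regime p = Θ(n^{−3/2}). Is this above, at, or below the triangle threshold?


Number of potential triangles: C(184, 3) = 1021384.
Each occurs with probability p³ ≈ (0.00321)³ ≈ 3.29299e-08.
By linearity: E[X] = C(184, 3)·p³ ≈ 1021384 · 3.29299e-08 ≈ 0.034.
Since α = 3/2 > 1, p = c/n^{3/2} = o(1/n) is below the triangle threshold p ~ 1/n. Asymptotically E[X] ~ (c³/6)·n^{3(1−α)} = (8³/6)·n^{-1.5} → 0, so by Markov's inequality G has no triangles w.h.p.

E[X] ≈ 0.034; in regime p = Θ(1/n^{3/2}) E[X] tends to 0 (below the triangle threshold p ~ 1/n).


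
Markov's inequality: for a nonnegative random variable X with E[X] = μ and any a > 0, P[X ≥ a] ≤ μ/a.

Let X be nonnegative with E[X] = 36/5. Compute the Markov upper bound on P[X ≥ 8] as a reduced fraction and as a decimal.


μ = E[X] = 36/5, a = 8.
Markov: P[X ≥ 8] ≤ μ/a = (36/5)/8 = 9/10.
Numerically: ≈ 0.900000.
(Since a = 8 > μ = 7.200000, the bound 9/10 is < 1 and informative.)

P[X ≥ 8] ≤ 9/10 ≈ 0.900000.


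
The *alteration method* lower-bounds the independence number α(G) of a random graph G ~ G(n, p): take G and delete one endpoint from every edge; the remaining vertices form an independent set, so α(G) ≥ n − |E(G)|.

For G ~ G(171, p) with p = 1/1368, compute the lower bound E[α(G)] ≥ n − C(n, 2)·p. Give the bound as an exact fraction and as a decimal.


E[|E(G)|] = C(171, 2)·p = 14535 · (1/1368) = 85/8.
E[α(G)] ≥ n − E[|E(G)|] = 171 − 85/8 = 1283/8.
Numerically: ≈ 160.375.
(This is only a lower bound; the true E[α(G)] may be larger.)

E[α(G)] ≥ 1283/8 ≈ 160.375.


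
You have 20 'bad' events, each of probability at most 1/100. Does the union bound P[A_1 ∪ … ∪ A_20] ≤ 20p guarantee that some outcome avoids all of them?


Union bound: P[∪_{i=1}^{20} A_i] ≤ Σ_i P[A_i] ≤ 20·p = 20·(1/100) = 1/5.
Numerically: 1/5 ≈ 0.2000.
Is 1/5 < 1? YES.
Since P[∪ A_i] ≤ 1/5 < 1, the complement has P[∩ A_i^c] ≥ 1 − 1/5 = 4/5 > 0, so some outcome avoids every A_i.

20·p = 1/5 ≈ 0.2000; existence CERTIFIED by the union bound.


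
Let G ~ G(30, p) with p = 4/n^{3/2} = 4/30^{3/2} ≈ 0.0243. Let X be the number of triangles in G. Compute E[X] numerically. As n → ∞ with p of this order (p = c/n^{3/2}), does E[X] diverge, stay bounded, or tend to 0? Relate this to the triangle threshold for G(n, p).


Number of potential triangles: C(30, 3) = 4060.
Each occurs with probability p³ ≈ (0.0243)³ ≈ 1.44256e-05.
By linearity: E[X] = C(30, 3)·p³ ≈ 4060 · 1.44256e-05 ≈ 0.059.
Since α = 3/2 > 1, p = c/n^{3/2} = o(1/n) is below the triangle threshold p ~ 1/n. Asymptotically E[X] ~ (c³/6)·n^{3(1−α)} = (4³/6)·n^{-1.5} → 0, so by Markov's inequality G has no triangles w.h.p.

E[X] ≈ 0.059; in regime p = Θ(1/n^{3/2}) E[X] tends to 0 (below the triangle threshold p ~ 1/n).


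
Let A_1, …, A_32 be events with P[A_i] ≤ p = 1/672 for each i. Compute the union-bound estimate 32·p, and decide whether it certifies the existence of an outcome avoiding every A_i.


Union bound: P[∪_{i=1}^{32} A_i] ≤ Σ_i P[A_i] ≤ 32·p = 32·(1/672) = 1/21.
Numerically: 1/21 ≈ 0.04762.
Is 1/21 < 1? YES.
Since P[∪ A_i] ≤ 1/21 < 1, the complement has P[∩ A_i^c] ≥ 1 − 1/21 = 20/21 > 0, so some outcome avoids every A_i.

32·p = 1/21 ≈ 0.04762; existence CERTIFIED by the union bound.


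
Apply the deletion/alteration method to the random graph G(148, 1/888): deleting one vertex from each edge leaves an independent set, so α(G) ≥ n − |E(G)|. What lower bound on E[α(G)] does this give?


E[|E(G)|] = C(148, 2)·p = 10878 · (1/888) = 49/4.
E[α(G)] ≥ n − E[|E(G)|] = 148 − 49/4 = 543/4.
Numerically: ≈ 135.7500.
(This is only a lower bound; the true E[α(G)] may be larger.)

E[α(G)] ≥ 543/4 ≈ 135.7500.


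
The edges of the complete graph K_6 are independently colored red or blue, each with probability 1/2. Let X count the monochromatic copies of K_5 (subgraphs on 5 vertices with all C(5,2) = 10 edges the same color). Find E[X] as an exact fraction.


Let X = Σ_S X_S over the C(6, 5) = 6 subsets S of size 5, where X_S = 1 if the K_5 on S is monochromatic.
For a fixed S, the K_5 on S has C(5, 2) = 10 edges. P[all 10 edges red] = (1/2)^10, and likewise for blue, so P[monochromatic] = 2·(1/2)^10 = 2^{1 − 10} = 1/512.
By linearity: E[X] = C(6, 5) · 2^{1 − 10} = 6 · 1/512 = 3/256.
Numerically: E[X] ≈ 0.011719.

E[X] = C(6,5)·2^(1−C(5,2)) = 3/256 ≈ 0.011719.


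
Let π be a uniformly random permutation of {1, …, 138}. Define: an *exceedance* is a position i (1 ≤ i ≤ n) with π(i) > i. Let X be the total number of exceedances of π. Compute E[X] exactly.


Write X = Σ_{i=1}^{138} X_i, where X_i = 1_{π(i) > i}.
For each fixed i, π(i) is uniform over {1, …, 138} (marginal of a uniform permutation), so P[π(i) > i] = (n − i)/n. Summing: Σ_{i=1}^{138} (n − i)/n = (0 + 1 + … + 137)/138 = 138(138 − 1)/(2·138) = (138 − 1)/2.
Hence E[X] = Σ_{i=1}^{138} (138 − i)/138 = 137/2 ≈ 68.5000.

E[X] = 137/2 = 68.5000.


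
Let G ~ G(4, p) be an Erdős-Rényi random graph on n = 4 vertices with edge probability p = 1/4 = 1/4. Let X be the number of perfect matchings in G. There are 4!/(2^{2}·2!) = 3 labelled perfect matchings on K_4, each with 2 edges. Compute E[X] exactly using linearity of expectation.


K_4 has 4!/(2^{2}·2!) = 3 labelled perfect matchings.
For each such perfect matching H, let X_H = 1 if all 2 edges of H are present in G. Then P[X_H = 1] = p^{2} = (1/4)^{2} = 1/16.
Summing the indicators: E[X] = Σ_H E[X_H] = 3 · p^{2} = 3 · 1/16 = 3/16.
Numerically: E[X] ≈ 0.188.

E[X] = 3 · (1/4)^{2} = 3/16 ≈ 0.188.


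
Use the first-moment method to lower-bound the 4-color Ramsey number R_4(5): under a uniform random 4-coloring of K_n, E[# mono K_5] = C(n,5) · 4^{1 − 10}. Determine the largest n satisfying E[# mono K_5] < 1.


We need C(n, 5) · 4^{1 − 10} < 1, i.e. C(n, 5) < 4^{10 − 1} = 262144.
Check values of n near the boundary:
  n = 30: C(30, 5) = 142506; 142506 < 262144? YES
  n = 31: C(31, 5) = 169911; 169911 < 262144? YES
  n = 32: C(32, 5) = 201376; 201376 < 262144? YES
  n = 33: C(33, 5) = 237336; 237336 < 262144? YES
  n = 34: C(34, 5) = 278256; 278256 < 262144? NO
The largest n with C(n, 5) < 262144 is n = 33 (where E[X] = 29667/32768 ≈ 0.90536). Hence R_4(5) > 33, i.e. R_4(5) ≥ 34.

Largest n = 33; hence R_4(5) > 33.


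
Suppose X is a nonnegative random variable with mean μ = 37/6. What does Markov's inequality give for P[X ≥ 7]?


μ = E[X] = 37/6, a = 7.
Markov: P[X ≥ 7] ≤ μ/a = (37/6)/7 = 37/42.
Numerically: ≈ 0.88095.
(Since a = 7 > μ = 6.16667, the bound 37/42 is < 1 and informative.)

P[X ≥ 7] ≤ 37/42 ≈ 0.88095.


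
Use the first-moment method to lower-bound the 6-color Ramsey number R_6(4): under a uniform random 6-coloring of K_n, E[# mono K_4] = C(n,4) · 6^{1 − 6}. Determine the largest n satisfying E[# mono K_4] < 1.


We need C(n, 4) · 6^{1 − 6} < 1, i.e. C(n, 4) < 6^{6 − 1} = 7776.
Check values of n near the boundary:
  n = 17: C(17, 4) = 2380; 2380 < 7776? YES
  n = 18: C(18, 4) = 3060; 3060 < 7776? YES
  n = 19: C(19, 4) = 3876; 3876 < 7776? YES
  n = 20: C(20, 4) = 4845; 4845 < 7776? YES
  n = 21: C(21, 4) = 5985; 5985 < 7776? YES
  n = 22: C(22, 4) = 7315; 7315 < 7776? YES
  n = 23: C(23, 4) = 8855; 8855 < 7776? NO
The largest n with C(n, 4) < 7776 is n = 22 (where E[X] = 7315/7776 ≈ 0.941). Hence R_6(4) > 22, i.e. R_6(4) ≥ 23.

Largest n = 22; hence R_6(4) > 22.


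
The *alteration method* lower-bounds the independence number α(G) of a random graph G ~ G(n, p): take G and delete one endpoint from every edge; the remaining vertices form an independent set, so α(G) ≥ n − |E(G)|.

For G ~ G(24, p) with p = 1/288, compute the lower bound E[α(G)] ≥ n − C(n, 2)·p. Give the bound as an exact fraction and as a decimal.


E[|E(G)|] = C(24, 2)·p = 276 · (1/288) = 23/24.
E[α(G)] ≥ n − E[|E(G)|] = 24 − 23/24 = 553/24.
Numerically: ≈ 23.04167.
(This is only a lower bound; the true E[α(G)] may be larger.)

E[α(G)] ≥ 553/24 ≈ 23.04167.


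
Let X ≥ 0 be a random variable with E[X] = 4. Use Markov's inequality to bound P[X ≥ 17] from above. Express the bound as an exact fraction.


μ = E[X] = 4, a = 17.
Markov: P[X ≥ 17] ≤ μ/a = (4)/17 = 4/17.
Numerically: ≈ 0.2353.
(Since a = 17 > μ = 4.0000, the bound 4/17 is < 1 and informative.)

P[X ≥ 17] ≤ 4/17 ≈ 0.2353.


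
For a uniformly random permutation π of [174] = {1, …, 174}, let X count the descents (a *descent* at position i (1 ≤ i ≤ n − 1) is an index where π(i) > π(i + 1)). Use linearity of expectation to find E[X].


Write X = Σ X_I over i = 1, …, 173, with X_I the indicator of one descent.
There are 173 indicators.
For each fixed i, the pair (π(i), π(i+1)) is a uniformly random ordered pair of distinct values from {1, …, 174}; by symmetry P[π(i) > π(i+1)] = 1/2.
By linearity: E[X] = 173 · (1/2) = (174 − 1) · (1/2) = 173/2 ≈ 86.500000.

E[X] = 173/2 = 86.500000.


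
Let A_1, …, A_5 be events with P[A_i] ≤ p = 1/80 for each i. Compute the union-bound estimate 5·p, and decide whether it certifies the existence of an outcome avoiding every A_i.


Union bound: P[∪_{i=1}^{5} A_i] ≤ Σ_i P[A_i] ≤ 5·p = 5·(1/80) = 1/16.
Numerically: 1/16 ≈ 0.062.
Is 1/16 < 1? YES.
Since P[∪ A_i] ≤ 1/16 < 1, the complement has P[∩ A_i^c] ≥ 1 − 1/16 = 15/16 > 0, so some outcome avoids every A_i.

5·p = 1/16 ≈ 0.062; existence CERTIFIED by the union bound.


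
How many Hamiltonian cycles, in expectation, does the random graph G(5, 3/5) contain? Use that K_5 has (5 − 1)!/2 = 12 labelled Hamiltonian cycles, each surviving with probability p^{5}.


K_5 has (5 − 1)!/2 = 12 labelled Hamiltonian cycles.
For each such Hamiltonian cycle H, let X_H = 1 if all 5 edges of H are present in G. Then P[X_H = 1] = p^{5} = (3/5)^{5} = 243/3125.
Summing the indicators: E[X] = Σ_H E[X_H] = 12 · p^{5} = 12 · 243/3125 = 2916/3125.
Numerically: E[X] ≈ 0.933.

E[X] = 12 · (3/5)^{5} = 2916/3125 ≈ 0.933.


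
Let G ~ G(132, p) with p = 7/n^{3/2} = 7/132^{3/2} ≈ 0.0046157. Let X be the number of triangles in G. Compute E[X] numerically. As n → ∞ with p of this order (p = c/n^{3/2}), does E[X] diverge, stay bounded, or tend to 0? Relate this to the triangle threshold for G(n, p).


Number of potential triangles: C(132, 3) = 374660.
Each occurs with probability p³ ≈ (0.0046157)³ ≈ 9.8335749e-08.
By linearity: E[X] = C(132, 3)·p³ ≈ 374660 · 9.8335749e-08 ≈ 0.03684.
Since α = 3/2 > 1, p = c/n^{3/2} = o(1/n) is below the triangle threshold p ~ 1/n. Asymptotically E[X] ~ (c³/6)·n^{3(1−α)} = (7³/6)·n^{-1.5} → 0, so by Markov's inequality G has no triangles w.h.p.

E[X] ≈ 0.03684; in regime p = Θ(1/n^{3/2}) E[X] tends to 0 (below the triangle threshold p ~ 1/n).


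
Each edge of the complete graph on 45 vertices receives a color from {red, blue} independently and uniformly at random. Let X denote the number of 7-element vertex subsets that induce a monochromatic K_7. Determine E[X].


Let X = Σ_S X_S over the C(45, 7) = 45379620 subsets S of size 7, where X_S = 1 if the K_7 on S is monochromatic.
For a fixed S, the K_7 on S has C(7, 2) = 21 edges. P[all 21 edges red] = (1/2)^21, and likewise for blue, so P[monochromatic] = 2·(1/2)^21 = 2^{1 − 21} = 1/1048576.
By linearity: E[X] = C(45, 7) · 2^{1 − 21} = 45379620 · 1/1048576 = 11344905/262144.
Numerically: E[X] ≈ 43.2774.

E[X] = C(45,7)·2^(1−C(7,2)) = 11344905/262144 ≈ 43.2774.
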